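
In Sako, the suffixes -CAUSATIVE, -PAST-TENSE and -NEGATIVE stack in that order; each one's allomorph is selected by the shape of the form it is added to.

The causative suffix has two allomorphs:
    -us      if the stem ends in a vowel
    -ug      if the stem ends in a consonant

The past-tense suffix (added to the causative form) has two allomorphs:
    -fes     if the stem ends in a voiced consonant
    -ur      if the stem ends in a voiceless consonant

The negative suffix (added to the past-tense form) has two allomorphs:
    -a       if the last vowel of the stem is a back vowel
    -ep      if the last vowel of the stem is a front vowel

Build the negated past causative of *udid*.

udidugfesep

*udid*: final sound = /d/, a consonant → -ug → *udidug*.
The final consonant of the causative form *udidug* is /g/, which is voiced, so the past-tense suffix is -fes, giving *udidugfes*.
Since the last vowel of the past-tense form *udidugfes* is /e/ (a front vowel), it takes -ep, giving *udidugfesep*.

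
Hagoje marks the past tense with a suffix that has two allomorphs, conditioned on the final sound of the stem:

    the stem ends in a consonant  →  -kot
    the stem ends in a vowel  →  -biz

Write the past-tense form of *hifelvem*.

hifelvemkot

Since the final sound of *hifelvem* is /m/ (a consonant), it takes -kot, giving *hifelvemkot*.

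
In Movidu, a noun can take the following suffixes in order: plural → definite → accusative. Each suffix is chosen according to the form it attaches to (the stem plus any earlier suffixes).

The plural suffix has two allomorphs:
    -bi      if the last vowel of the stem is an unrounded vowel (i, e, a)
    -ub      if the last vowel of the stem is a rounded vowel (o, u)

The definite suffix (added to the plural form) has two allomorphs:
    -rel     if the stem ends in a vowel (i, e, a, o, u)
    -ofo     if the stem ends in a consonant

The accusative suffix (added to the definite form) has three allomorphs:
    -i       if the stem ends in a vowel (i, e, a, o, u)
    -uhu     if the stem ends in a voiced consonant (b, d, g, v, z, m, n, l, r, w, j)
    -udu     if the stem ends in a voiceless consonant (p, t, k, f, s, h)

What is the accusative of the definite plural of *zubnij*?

*zubnij* — last vowel /i/ (an unrounded vowel) → -bi → *zubnijbi*.
Since the final sound of the plural form *zubnijbi* is /i/ (a vowel), it takes -rel, giving *zubnijbirel*.
The definite form *zubnijbirel* — final sound /l/ (a voiced consonant) → -uhu → *zubnijbireluhu*.

zubnijbireluhu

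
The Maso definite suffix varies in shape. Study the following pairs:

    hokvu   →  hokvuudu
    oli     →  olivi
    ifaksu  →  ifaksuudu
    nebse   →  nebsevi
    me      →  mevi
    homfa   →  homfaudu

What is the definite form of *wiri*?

wirivi

The alternation tracks the last vowel of the stem — -vi when the last vowel of the stem is a front vowel (*oli*, *nebse*, *me*); -udu when the last vowel of the stem is a back vowel (*hokvu*, *ifaksu*, *homfa*).
Since the last vowel of *wiri* is /i/ (a front vowel), it takes -vi, giving *wirivi*.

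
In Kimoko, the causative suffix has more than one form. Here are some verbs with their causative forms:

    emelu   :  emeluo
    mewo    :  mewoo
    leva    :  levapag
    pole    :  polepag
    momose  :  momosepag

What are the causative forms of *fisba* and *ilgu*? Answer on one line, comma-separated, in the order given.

fisbapag, ilguo

The alternation tracks the last vowel of the stem — -o when the last vowel of the stem is a rounded vowel (*emelu*, *mewo*); -pag when the last vowel of the stem is an unrounded vowel (*leva*, *pole*, *momose*).
*fisba*: last vowel = /a/, an unrounded vowel → -pag → *fisbapag*.
Since the last vowel of *ilgu* is /u/ (a rounded vowel), it takes -o, giving *ilguo*.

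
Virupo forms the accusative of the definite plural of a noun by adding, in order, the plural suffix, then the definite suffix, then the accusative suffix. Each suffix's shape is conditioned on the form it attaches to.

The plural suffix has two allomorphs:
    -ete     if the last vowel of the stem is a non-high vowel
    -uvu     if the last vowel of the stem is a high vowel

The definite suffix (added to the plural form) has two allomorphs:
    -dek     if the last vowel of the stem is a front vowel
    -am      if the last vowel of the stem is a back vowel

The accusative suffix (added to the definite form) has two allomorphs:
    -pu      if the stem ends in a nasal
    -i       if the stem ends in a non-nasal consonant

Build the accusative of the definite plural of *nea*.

*nea*: last vowel = /a/, a non-high vowel → -ete → *neaete*.
The plural form *neaete*: last vowel = /e/, a front vowel → -dek → *neaetedek*.
The definite form *neaetedek* — final consonant /k/ (non-nasal) → -i → *neaetedeki*.

neaetedeki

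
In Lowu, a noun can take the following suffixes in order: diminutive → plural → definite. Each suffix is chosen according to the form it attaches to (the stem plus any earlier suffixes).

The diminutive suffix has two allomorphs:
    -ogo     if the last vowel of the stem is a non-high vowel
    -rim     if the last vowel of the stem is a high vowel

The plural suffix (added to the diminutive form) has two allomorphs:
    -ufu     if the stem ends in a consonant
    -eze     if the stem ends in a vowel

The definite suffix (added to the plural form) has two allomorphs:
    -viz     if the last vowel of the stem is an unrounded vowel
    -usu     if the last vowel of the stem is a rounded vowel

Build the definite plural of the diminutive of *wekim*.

wekimrimufuusu

*wekim* — last vowel /i/ (a high vowel) → -rim → *wekimrim*.
Since the final sound of the diminutive form *wekimrim* is /m/ (a consonant), it takes -ufu, giving *wekimrimufu*.
The plural form *wekimrimufu* — last vowel /u/ (a rounded vowel) → -usu → *wekimrimufuusu*.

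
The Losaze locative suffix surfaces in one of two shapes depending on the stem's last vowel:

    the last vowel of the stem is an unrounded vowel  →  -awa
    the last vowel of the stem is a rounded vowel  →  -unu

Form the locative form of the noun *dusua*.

dusuaawa

*dusua*: last vowel = /a/, an unrounded vowel → -awa → *dusuaawa*.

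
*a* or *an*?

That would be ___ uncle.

The indefinite article is chosen by the initial *sound* of the following word, not its spelling.
*uncle* begins with the sound /ʌ/ (u pronounced /ʌ/) — a vowel sound.
So the article is *an*: That would be an uncle.

an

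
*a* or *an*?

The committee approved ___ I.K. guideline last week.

The indefinite article is chosen by the initial *sound* of the following word, not its spelling.
The initialism *I.K.* is read letter by letter; the first letter, I, is pronounced /aɪ/, which begins with a vowel sound.
So the article is *an*: The committee approved an I.K. guideline last week.

an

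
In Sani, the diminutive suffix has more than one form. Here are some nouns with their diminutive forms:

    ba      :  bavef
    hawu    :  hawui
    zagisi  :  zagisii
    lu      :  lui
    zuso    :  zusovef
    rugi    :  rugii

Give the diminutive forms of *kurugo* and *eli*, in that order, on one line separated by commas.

kurugovef, elii

Looking at the last vowel of each stem: -i when the last vowel of the stem is a high vowel (*hawu*, *zagisi*, *lu*, *rugi*); -vef when the last vowel of the stem is a non-high vowel (*ba*, *zuso*).
The last vowel of *kurugo* is /o/, which is a non-high vowel, so the suffix is -vef, giving *kurugovef*.
*eli*: last vowel = /i/, a high vowel → -i → *elii*.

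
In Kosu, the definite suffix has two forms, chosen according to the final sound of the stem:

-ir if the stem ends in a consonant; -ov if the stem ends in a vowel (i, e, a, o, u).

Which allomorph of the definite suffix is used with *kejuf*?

*kejuf*: final sound = /f/, a consonant → -ir.

-ir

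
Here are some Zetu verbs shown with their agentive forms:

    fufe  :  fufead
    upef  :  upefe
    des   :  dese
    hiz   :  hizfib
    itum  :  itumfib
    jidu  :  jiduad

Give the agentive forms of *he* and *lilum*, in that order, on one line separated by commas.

head, lilumfib

The alternation tracks the final sound of the stem — -e when the stem ends in a voiceless consonant (*upef*, *des*); -fib when the stem ends in a voiced consonant (*hiz*, *itum*); -ad when the stem ends in a vowel (*fufe*, *jidu*).
*he* — final sound /e/ (a vowel) → -ad → *head*.
*lilum*: final sound = /m/, a voiced consonant → -fib → *lilumfib*.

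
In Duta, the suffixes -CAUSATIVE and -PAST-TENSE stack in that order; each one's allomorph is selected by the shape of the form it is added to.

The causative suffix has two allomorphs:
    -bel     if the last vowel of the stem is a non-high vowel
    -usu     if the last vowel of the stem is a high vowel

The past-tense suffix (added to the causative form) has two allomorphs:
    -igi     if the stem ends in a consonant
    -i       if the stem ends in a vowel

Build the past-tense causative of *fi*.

fiusui

*fi*: last vowel = /i/, a high vowel → -usu → *fiusu*.
Since the final sound of the causative form *fiusu* is /u/ (a vowel), it takes -i, giving *fiusui*.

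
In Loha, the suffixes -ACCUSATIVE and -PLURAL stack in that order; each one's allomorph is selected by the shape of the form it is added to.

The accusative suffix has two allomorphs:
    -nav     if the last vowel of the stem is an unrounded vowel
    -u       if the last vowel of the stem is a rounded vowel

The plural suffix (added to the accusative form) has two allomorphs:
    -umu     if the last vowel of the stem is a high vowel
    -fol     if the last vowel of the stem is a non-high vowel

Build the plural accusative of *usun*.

The last vowel of *usun* is /u/, which is a rounded vowel, so the accusative suffix is -u, giving *usunu*.
Since the last vowel of the accusative form *usunu* is /u/ (a high vowel), it takes -umu, giving *usunuumu*.

usunuumu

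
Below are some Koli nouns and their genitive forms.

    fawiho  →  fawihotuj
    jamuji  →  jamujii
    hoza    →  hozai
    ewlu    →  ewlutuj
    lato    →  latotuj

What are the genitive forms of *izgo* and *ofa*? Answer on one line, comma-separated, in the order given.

Looking at the last vowel of each stem: -tuj when the last vowel of the stem is a rounded vowel (*fawiho*, *ewlu*, *lato*); -i when the last vowel of the stem is an unrounded vowel (*jamuji*, *hoza*).
*izgo*: last vowel = /o/, a rounded vowel → -tuj → *izgotuj*.
*ofa*: last vowel = /a/, an unrounded vowel → -i → *ofai*.

izgotuj, ofai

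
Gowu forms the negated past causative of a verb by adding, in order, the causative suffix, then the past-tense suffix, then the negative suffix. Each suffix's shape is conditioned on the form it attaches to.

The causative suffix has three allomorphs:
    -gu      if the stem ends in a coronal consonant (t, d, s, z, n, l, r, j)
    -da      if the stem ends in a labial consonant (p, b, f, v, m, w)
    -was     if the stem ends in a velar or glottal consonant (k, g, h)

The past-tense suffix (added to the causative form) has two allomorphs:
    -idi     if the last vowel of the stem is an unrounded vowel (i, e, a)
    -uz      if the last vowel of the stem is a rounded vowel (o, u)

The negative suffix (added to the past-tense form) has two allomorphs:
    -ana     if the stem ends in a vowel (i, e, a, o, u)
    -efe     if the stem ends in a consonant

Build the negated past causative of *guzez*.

*guzez*: final consonant = /z/, coronal → -gu → *guzezgu*.
The causative form *guzezgu* — last vowel /u/ (a rounded vowel) → -uz → *guzezguuz*.
The past-tense form *guzezguuz*: final sound = /z/, a consonant → -efe → *guzezguuzefe*.

guzezguuzefe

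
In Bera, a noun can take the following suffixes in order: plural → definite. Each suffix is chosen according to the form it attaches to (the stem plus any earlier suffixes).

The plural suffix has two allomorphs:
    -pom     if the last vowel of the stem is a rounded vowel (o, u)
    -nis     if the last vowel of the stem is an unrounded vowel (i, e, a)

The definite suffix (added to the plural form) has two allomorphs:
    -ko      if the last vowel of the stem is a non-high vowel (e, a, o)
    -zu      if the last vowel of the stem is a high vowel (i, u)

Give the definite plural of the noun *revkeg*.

*revkeg* — last vowel /e/ (an unrounded vowel) → -nis → *revkegnis*.
Since the last vowel of the plural form *revkegnis* is /i/ (a high vowel), it takes -zu, giving *revkegniszu*.

revkegniszu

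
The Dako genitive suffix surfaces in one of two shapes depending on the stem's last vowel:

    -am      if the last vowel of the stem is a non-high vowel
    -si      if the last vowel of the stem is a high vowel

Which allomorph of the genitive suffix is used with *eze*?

-am

The last vowel of *eze* is /e/, which is a non-high vowel, so the suffix is -am.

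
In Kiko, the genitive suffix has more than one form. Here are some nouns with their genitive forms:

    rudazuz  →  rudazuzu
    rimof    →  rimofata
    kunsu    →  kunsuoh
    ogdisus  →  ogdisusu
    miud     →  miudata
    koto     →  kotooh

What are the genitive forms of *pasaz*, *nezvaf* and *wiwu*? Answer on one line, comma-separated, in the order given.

pasazu, nezvafata, wiwuoh

Looking at the final sound of each stem: -u when the stem ends in a sibilant (*rudazuz*, *ogdisus*); -ata when the stem ends in a non-sibilant consonant (*rimof*, *miud*); -oh when the stem ends in a vowel (*kunsu*, *koto*).
*pasaz* — final sound /z/ (a sibilant) → -u → *pasazu*.
*nezvaf*: final sound = /f/, a non-sibilant consonant → -ata → *nezvafata*.
*wiwu* — final sound /u/ (a vowel) → -oh → *wiwuoh*.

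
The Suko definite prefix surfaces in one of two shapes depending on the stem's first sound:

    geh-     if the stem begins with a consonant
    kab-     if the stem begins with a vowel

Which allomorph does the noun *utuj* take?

The first sound of *utuj* is /u/, which is a vowel, so the prefix is kab-.

kab-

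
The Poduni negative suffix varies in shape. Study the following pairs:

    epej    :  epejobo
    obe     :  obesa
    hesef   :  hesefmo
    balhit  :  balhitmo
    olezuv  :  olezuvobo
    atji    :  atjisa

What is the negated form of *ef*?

efmo

The pattern is voicing of the final sound: -mo when the stem ends in a voiceless consonant (*hesef*, *balhit*); -obo when the stem ends in a voiced consonant (*epej*, *olezuv*); -sa when the stem ends in a vowel (*obe*, *atji*).
*ef* — final sound /f/ (a voiceless consonant) → -mo → *efmo*.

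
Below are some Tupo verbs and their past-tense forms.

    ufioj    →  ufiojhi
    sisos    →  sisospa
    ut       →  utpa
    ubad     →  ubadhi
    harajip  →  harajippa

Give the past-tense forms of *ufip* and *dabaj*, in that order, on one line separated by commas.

The suffix is conditioned by the final consonant: -pa when the stem ends in a voiceless consonant (*sisos*, *ut*, *harajip*); -hi when the stem ends in a voiced consonant (*ufioj*, *ubad*).
*ufip*: final consonant = /p/, voiceless → -pa → *ufippa*.
Since the final consonant of *dabaj* is /j/ (voiced), it takes -hi, giving *dabajhi*.

ufippa, dabajhi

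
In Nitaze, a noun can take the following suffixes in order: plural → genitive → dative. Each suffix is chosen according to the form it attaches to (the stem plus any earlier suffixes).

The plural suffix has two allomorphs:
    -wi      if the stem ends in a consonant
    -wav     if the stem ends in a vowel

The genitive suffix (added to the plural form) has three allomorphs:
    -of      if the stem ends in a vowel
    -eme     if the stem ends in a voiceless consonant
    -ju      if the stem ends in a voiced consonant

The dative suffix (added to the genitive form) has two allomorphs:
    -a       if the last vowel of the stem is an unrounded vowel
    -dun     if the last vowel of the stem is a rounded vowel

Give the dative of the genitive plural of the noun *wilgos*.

wilgoswiofdun

*wilgos* — final sound /s/ (a consonant) → -wi → *wilgoswi*.
The plural form *wilgoswi*: final sound = /i/, a vowel → -of → *wilgoswiof*.
The last vowel of the genitive form *wilgoswiof* is /o/, which is a rounded vowel, so the dative suffix is -dun, giving *wilgoswiofdun*.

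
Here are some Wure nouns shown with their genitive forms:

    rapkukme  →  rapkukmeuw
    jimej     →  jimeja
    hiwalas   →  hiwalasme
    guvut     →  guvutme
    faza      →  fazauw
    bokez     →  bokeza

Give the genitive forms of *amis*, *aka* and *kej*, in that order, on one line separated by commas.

amisme, akauw, keja

The alternation tracks the final sound of the stem — -me when the stem ends in a voiceless consonant (*hiwalas*, *guvut*); -a when the stem ends in a voiced consonant (*jimej*, *bokez*); -uw when the stem ends in a vowel (*rapkukme*, *faza*).
The final sound of *amis* is /s/, which is a voiceless consonant, so the suffix is -me, giving *amisme*.
*aka* — final sound /a/ (a vowel) → -uw → *akauw*.
*kej*: final sound = /j/, a voiced consonant → -a → *keja*.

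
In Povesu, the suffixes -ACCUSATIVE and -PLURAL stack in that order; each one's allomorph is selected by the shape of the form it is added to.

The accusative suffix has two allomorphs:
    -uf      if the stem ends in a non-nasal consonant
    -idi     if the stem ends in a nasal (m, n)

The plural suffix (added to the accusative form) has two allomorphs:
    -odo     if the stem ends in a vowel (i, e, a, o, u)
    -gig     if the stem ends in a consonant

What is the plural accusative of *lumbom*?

lumbomidiodo

Since the final consonant of *lumbom* is /m/ (a nasal), it takes -idi, giving *lumbomidi*.
Since the final sound of the accusative form *lumbomidi* is /i/ (a vowel), it takes -odo, giving *lumbomidiodo*.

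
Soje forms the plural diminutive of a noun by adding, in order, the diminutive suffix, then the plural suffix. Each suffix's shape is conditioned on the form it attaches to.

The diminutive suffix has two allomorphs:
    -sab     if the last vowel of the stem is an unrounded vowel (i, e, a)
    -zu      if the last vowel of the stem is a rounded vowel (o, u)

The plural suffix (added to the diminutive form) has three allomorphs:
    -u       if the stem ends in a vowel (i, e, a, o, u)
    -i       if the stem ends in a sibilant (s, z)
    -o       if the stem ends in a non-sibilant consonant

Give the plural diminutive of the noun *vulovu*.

vulovuzuu

*vulovu* — last vowel /u/ (a rounded vowel) → -zu → *vulovuzu*.
The final sound of the diminutive form *vulovuzu* is /u/, which is a vowel, so the plural suffix is -u, giving *vulovuzuu*.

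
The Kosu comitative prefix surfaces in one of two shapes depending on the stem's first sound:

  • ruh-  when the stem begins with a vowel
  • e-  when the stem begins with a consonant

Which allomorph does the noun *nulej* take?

e-

The first sound of *nulej* is /n/, which is a consonant, so the prefix is e-.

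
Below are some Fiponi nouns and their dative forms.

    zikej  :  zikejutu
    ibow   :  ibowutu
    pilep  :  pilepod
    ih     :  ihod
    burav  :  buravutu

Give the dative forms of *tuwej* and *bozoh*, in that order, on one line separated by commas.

The suffix is conditioned by the final consonant: -od when the stem ends in a voiceless consonant (*pilep*, *ih*); -utu when the stem ends in a voiced consonant (*zikej*, *ibow*, *burav*).
*tuwej*: final consonant = /j/, voiced → -utu → *tuwejutu*.
*bozoh*: final consonant = /h/, voiceless → -od → *bozohod*.

tuwejutu, bozohod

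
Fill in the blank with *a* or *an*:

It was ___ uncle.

The indefinite article is chosen by the initial *sound* of the following word, not its spelling.
*uncle* begins with the sound /ʌ/ (u pronounced /ʌ/) — a vowel sound.
So the article is *an*: It was an uncle.

an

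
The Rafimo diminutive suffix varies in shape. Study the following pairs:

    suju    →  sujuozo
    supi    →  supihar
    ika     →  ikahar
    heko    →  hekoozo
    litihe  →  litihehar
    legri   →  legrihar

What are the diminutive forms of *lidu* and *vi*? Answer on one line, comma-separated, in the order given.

liduozo, vihar

The pattern is rounding harmony: -ozo when the last vowel of the stem is a rounded vowel (*suju*, *heko*); -har when the last vowel of the stem is an unrounded vowel (*supi*, *ika*, *litihe*, *legri*).
*lidu*: last vowel = /u/, a rounded vowel → -ozo → *liduozo*.
*vi* — last vowel /i/ (an unrounded vowel) → -har → *vihar*.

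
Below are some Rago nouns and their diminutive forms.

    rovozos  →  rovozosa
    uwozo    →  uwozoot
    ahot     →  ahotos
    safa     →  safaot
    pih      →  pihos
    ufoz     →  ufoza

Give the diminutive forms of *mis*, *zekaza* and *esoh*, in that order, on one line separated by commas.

The pattern is sibilance of the final sound: -a when the stem ends in a sibilant (*rovozos*, *ufoz*); -os when the stem ends in a non-sibilant consonant (*ahot*, *pih*); -ot when the stem ends in a vowel (*uwozo*, *safa*).
*mis* — final sound /s/ (a sibilant) → -a → *misa*.
*zekaza* — final sound /a/ (a vowel) → -ot → *zekazaot*.
*esoh* — final sound /h/ (a non-sibilant consonant) → -os → *esohos*.

misa, zekazaot, esohos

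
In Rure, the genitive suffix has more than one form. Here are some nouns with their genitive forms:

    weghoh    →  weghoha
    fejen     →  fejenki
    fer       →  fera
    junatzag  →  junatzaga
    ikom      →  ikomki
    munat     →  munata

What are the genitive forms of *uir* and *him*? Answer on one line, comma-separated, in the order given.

Looking at the final consonant of each stem: -ki when the stem ends in a nasal (*fejen*, *ikom*); -a when the stem ends in a non-nasal consonant (*weghoh*, *fer*, *junatzag*, *munat*).
*uir* — final consonant /r/ (non-nasal) → -a → *uira*.
*him* — final consonant /m/ (a nasal) → -ki → *himki*.

uira, himki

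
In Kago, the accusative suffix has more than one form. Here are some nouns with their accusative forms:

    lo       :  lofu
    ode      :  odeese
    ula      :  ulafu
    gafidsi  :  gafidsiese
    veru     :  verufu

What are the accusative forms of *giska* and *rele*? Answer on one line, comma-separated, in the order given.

giskafu, releese

The suffix is conditioned by the last vowel: -ese when the last vowel of the stem is a front vowel (*ode*, *gafidsi*); -fu when the last vowel of the stem is a back vowel (*lo*, *ula*, *veru*).
The last vowel of *giska* is /a/, which is a back vowel, so the suffix is -fu, giving *giskafu*.
*rele*: last vowel = /e/, a front vowel → -ese → *releese*.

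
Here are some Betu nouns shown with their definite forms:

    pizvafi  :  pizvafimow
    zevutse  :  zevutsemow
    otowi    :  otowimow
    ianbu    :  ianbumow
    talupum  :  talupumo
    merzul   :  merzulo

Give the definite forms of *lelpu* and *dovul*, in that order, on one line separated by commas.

Looking at the final sound of each stem: -o when the stem ends in a consonant (*talupum*, *merzul*); -mow when the stem ends in a vowel (*pizvafi*, *zevutse*, *otowi*, *ianbu*).
*lelpu*: final sound = /u/, a vowel → -mow → *lelpumow*.
*dovul*: final sound = /l/, a consonant → -o → *dovulo*.

lelpumow, dovulo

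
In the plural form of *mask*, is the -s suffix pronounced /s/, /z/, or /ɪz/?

/s/

The stem *mask* ends in a voiceless non-sibilant consonant.
The plural suffix surfaces as /ɪz/ after sibilants, /s/ after other voiceless consonants, and /z/ after other voiced sounds.
So the plural -s on *mask* is pronounced /s/.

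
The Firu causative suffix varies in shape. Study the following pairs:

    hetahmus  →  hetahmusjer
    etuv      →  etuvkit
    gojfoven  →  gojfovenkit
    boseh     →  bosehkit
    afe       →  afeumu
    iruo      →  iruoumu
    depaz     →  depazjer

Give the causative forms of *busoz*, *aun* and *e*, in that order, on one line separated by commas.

busozjer, aunkit, eumu

The suffix is conditioned by the final sound: -jer when the stem ends in a sibilant (*hetahmus*, *depaz*); -kit when the stem ends in a non-sibilant consonant (*etuv*, *gojfoven*, *boseh*); -umu when the stem ends in a vowel (*afe*, *iruo*).
The final sound of *busoz* is /z/, which is a sibilant, so the suffix is -jer, giving *busozjer*.
*aun*: final sound = /n/, a non-sibilant consonant → -kit → *aunkit*.
The final sound of *e* is /e/, which is a vowel, so the suffix is -umu, giving *eumu*.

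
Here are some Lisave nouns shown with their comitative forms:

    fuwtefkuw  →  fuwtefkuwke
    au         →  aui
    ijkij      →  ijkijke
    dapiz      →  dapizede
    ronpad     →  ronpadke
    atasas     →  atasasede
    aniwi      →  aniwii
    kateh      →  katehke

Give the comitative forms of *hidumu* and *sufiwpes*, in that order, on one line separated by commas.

The suffix is conditioned by the final sound: -ede when the stem ends in a sibilant (*dapiz*, *atasas*); -ke when the stem ends in a non-sibilant consonant (*fuwtefkuw*, *ijkij*, *ronpad*, *kateh*); -i when the stem ends in a vowel (*au*, *aniwi*).
*hidumu* — final sound /u/ (a vowel) → -i → *hidumui*.
*sufiwpes*: final sound = /s/, a sibilant → -ede → *sufiwpesede*.

hidumui, sufiwpesede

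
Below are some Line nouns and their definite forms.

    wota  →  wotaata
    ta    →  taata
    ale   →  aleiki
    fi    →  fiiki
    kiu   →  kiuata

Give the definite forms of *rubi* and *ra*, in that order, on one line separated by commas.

The pattern is front/back vowel harmony: -iki when the last vowel of the stem is a front vowel (*ale*, *fi*); -ata when the last vowel of the stem is a back vowel (*wota*, *ta*, *kiu*).
Since the last vowel of *rubi* is /i/ (a front vowel), it takes -iki, giving *rubiiki*.
*ra*: last vowel = /a/, a back vowel → -ata → *raata*.

rubiiki, raata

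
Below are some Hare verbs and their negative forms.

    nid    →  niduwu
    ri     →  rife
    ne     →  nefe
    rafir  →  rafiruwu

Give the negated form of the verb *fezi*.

Looking at the final sound of each stem: -uwu when the stem ends in a consonant (*nid*, *rafir*); -fe when the stem ends in a vowel (*ri*, *ne*).
Since the final sound of *fezi* is /i/ (a vowel), it takes -fe, giving *fezife*.

fezife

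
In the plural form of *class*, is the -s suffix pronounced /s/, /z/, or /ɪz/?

/ɪz/

The stem *class* ends in a sibilant (/s, z, ʃ, ʒ, tʃ, dʒ/).
The plural suffix surfaces as /ɪz/ after sibilants, /s/ after other voiceless consonants, and /z/ after other voiced sounds.
So the plural -s on *class* is pronounced /ɪz/.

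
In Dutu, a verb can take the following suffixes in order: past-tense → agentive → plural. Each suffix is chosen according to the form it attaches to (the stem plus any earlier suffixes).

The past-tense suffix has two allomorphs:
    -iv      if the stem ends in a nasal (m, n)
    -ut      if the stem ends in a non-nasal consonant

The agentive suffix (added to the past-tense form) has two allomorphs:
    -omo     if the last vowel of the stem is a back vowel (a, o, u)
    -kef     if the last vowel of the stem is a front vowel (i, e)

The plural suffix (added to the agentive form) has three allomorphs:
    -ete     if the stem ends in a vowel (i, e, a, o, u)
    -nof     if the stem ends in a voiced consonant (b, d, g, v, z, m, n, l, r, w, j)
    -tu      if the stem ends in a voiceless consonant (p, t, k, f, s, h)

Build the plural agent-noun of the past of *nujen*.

Since the final consonant of *nujen* is /n/ (a nasal), it takes -iv, giving *nujeniv*.
The past-tense form *nujeniv*: last vowel = /i/, a front vowel → -kef → *nujenivkef*.
Since the final sound of the agentive form *nujenivkef* is /f/ (a voiceless consonant), it takes -tu, giving *nujenivkeftu*.

nujenivkeftu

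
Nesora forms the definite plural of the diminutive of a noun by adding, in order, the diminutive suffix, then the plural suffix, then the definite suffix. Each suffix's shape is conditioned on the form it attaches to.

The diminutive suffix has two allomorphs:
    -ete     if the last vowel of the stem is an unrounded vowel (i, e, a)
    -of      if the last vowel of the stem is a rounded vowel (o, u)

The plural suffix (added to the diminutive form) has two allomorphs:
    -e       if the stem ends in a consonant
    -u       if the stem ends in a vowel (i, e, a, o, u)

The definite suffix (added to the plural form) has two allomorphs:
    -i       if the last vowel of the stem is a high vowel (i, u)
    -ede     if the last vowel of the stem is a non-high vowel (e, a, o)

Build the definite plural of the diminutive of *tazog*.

tazogofeede

*tazog* — last vowel /o/ (a rounded vowel) → -of → *tazogof*.
The diminutive form *tazogof* — final sound /f/ (a consonant) → -e → *tazogofe*.
Since the last vowel of the plural form *tazogofe* is /e/ (a non-high vowel), it takes -ede, giving *tazogofeede*.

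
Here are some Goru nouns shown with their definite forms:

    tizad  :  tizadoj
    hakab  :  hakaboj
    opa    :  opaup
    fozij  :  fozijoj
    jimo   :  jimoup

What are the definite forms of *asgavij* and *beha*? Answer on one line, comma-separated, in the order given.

asgavijoj, behaup

The alternation tracks the final sound of the stem — -oj when the stem ends in a consonant (*tizad*, *hakab*, *fozij*); -up when the stem ends in a vowel (*opa*, *jimo*).
*asgavij*: final sound = /j/, a consonant → -oj → *asgavijoj*.
*beha*: final sound = /a/, a vowel → -up → *behaup*.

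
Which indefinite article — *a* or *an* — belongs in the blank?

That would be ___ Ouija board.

a

The indefinite article is chosen by the initial *sound* of the following word, not its spelling.
*Ouija* begins with the sound /wiː/ (pronounced /ˈwiːdʒə/) — a consonant sound.
So the article is *a*: That would be a Ouija board.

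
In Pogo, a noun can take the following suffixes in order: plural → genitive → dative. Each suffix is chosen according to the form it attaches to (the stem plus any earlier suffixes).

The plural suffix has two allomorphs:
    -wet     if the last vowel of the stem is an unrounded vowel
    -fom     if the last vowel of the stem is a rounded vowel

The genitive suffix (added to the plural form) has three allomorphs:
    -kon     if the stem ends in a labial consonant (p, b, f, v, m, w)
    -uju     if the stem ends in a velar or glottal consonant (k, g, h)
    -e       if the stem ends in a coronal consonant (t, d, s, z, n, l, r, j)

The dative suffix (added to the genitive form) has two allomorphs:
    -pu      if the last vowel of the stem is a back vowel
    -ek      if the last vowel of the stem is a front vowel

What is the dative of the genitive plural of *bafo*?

Since the last vowel of *bafo* is /o/ (a rounded vowel), it takes -fom, giving *bafofom*.
The plural form *bafofom*: final consonant = /m/, labial → -kon → *bafofomkon*.
The last vowel of the genitive form *bafofomkon* is /o/, which is a back vowel, so the dative suffix is -pu, giving *bafofomkonpu*.

bafofomkonpu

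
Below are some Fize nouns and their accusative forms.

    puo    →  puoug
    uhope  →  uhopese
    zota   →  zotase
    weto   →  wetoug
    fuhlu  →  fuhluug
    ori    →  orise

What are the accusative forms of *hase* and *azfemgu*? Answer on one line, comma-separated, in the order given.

The suffix is conditioned by the last vowel: -ug when the last vowel of the stem is a rounded vowel (*puo*, *weto*, *fuhlu*); -se when the last vowel of the stem is an unrounded vowel (*uhope*, *zota*, *ori*).
The last vowel of *hase* is /e/, which is an unrounded vowel, so the suffix is -se, giving *hasese*.
*azfemgu* — last vowel /u/ (a rounded vowel) → -ug → *azfemguug*.

hasese, azfemguug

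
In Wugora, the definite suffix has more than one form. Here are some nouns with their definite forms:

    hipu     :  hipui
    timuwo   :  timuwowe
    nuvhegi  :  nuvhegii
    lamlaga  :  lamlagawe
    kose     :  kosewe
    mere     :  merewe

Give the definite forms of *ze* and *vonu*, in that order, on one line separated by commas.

zewe, vonui

The alternation tracks the last vowel of the stem — -i when the last vowel of the stem is a high vowel (*hipu*, *nuvhegi*); -we when the last vowel of the stem is a non-high vowel (*timuwo*, *lamlaga*, *kose*, *mere*).
*ze*: last vowel = /e/, a non-high vowel → -we → *zewe*.
Since the last vowel of *vonu* is /u/ (a high vowel), it takes -i, giving *vonui*.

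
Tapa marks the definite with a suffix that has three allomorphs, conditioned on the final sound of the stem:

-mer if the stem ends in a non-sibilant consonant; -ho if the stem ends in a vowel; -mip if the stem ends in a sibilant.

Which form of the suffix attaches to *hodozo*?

*hodozo*: final sound = /o/, a vowel → -ho.

-ho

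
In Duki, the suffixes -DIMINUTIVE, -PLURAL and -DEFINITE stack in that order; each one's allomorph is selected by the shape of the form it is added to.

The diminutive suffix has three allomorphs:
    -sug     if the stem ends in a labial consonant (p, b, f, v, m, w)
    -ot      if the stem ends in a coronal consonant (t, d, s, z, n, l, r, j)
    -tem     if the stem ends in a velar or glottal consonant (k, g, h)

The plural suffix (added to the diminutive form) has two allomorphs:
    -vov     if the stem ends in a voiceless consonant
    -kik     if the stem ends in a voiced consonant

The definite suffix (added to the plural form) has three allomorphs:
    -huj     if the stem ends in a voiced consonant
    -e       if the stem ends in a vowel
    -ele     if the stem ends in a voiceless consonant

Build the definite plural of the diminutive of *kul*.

kulotvovhuj

The final consonant of *kul* is /l/, which is coronal, so the diminutive suffix is -ot, giving *kulot*.
Since the final consonant of the diminutive form *kulot* is /t/ (voiceless), it takes -vov, giving *kulotvov*.
The final sound of the plural form *kulotvov* is /v/, which is a voiced consonant, so the definite suffix is -huj, giving *kulotvovhuj*.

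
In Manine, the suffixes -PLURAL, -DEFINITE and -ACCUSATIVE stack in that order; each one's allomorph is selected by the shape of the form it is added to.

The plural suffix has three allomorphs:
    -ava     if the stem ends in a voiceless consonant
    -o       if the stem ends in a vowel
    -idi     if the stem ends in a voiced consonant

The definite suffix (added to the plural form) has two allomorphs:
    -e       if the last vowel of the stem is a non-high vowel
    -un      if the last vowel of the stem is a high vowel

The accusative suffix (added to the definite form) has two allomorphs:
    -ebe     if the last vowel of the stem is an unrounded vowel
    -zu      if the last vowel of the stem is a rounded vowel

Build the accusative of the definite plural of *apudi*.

apudioeebe

*apudi*: final sound = /i/, a vowel → -o → *apudio*.
Since the last vowel of the plural form *apudio* is /o/ (a non-high vowel), it takes -e, giving *apudioe*.
The definite form *apudioe*: last vowel = /e/, an unrounded vowel → -ebe → *apudioeebe*.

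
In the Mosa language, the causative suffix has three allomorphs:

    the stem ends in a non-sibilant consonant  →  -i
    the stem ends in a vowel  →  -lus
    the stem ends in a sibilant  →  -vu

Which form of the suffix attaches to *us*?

-vu

Since the final sound of *us* is /s/ (a sibilant), it takes -vu.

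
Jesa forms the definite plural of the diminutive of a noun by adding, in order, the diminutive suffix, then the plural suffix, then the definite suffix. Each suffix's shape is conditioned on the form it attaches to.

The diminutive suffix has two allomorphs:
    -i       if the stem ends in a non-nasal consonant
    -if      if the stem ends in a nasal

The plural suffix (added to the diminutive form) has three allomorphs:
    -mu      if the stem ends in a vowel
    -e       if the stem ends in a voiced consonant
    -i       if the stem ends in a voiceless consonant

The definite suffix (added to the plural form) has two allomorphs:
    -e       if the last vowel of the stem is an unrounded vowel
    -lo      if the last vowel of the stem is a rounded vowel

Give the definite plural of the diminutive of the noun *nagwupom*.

nagwupomifie

Since the final consonant of *nagwupom* is /m/ (a nasal), it takes -if, giving *nagwupomif*.
The final sound of the diminutive form *nagwupomif* is /f/, which is a voiceless consonant, so the plural suffix is -i, giving *nagwupomifi*.
The plural form *nagwupomifi*: last vowel = /i/, an unrounded vowel → -e → *nagwupomifie*.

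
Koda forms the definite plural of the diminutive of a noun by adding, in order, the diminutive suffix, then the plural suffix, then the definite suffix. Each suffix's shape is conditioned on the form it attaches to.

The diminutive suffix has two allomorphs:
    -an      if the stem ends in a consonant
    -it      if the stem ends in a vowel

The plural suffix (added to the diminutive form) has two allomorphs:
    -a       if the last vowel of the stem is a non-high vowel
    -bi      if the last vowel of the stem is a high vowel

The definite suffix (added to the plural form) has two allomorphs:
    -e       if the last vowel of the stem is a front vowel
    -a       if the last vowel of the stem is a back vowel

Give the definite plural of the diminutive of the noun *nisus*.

The final sound of *nisus* is /s/, which is a consonant, so the diminutive suffix is -an, giving *nisusan*.
The diminutive form *nisusan* — last vowel /a/ (a non-high vowel) → -a → *nisusana*.
The last vowel of the plural form *nisusana* is /a/, which is a back vowel, so the definite suffix is -a, giving *nisusanaa*.

nisusanaa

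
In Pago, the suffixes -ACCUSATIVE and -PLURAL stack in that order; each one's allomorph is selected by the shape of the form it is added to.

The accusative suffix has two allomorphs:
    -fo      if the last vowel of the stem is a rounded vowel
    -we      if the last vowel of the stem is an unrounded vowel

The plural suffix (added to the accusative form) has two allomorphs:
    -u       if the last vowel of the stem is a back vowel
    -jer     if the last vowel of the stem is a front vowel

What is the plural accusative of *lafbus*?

The last vowel of *lafbus* is /u/, which is a rounded vowel, so the accusative suffix is -fo, giving *lafbusfo*.
Since the last vowel of the accusative form *lafbusfo* is /o/ (a back vowel), it takes -u, giving *lafbusfou*.

lafbusfou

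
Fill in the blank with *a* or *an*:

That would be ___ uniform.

The indefinite article is chosen by the initial *sound* of the following word, not its spelling.
*uniform* begins with the sound /juː/ (u pronounced /juː/) — a consonant sound.
So the article is *a*: That would be a uniform.

a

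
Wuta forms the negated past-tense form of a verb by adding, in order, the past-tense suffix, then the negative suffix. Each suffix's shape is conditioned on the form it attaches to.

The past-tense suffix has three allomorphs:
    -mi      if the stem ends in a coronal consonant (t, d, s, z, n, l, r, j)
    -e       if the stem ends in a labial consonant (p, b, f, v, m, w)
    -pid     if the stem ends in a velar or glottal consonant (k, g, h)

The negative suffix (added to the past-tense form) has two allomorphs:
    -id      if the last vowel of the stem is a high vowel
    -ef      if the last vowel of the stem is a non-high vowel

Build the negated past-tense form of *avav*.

avaveef

The final consonant of *avav* is /v/, which is labial, so the past-tense suffix is -e, giving *avave*.
The past-tense form *avave*: last vowel = /e/, a non-high vowel → -ef → *avaveef*.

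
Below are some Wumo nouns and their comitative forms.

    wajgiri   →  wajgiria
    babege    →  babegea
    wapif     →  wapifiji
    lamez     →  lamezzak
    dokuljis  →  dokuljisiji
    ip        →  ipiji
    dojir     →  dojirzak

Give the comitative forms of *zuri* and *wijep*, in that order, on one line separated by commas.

zuria, wijepiji

The alternation tracks the final sound of the stem — -iji when the stem ends in a voiceless consonant (*wapif*, *dokuljis*, *ip*); -zak when the stem ends in a voiced consonant (*lamez*, *dojir*); -a when the stem ends in a vowel (*wajgiri*, *babege*).
Since the final sound of *zuri* is /i/ (a vowel), it takes -a, giving *zuria*.
Since the final sound of *wijep* is /p/ (a voiceless consonant), it takes -iji, giving *wijepiji*.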